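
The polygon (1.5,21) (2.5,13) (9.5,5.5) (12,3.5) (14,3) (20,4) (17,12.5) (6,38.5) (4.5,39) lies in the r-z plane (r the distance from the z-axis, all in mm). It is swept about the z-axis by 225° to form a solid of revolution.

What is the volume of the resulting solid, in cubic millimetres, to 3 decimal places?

Profile (r,z), 9 vertices: (1.5,21) (2.5,13) (9.5,5.5) (12,3.5) (14,3) (20,4) (17,12.5) (6,38.5) (4.5,39)
edge 0: (1.5,21)→(2.5,13)  cross = 1.5·13 − 2.5·21 = -33.0000; (r_i+r_j)·cross = 4·-33.0000 = -132.0000
edge 1: (2.5,13)→(9.5,5.5)  cross = 2.5·5.5 − 9.5·13 = -109.7500; (r_i+r_j)·cross = 12·-109.7500 = -1317.0000
edge 2: (9.5,5.5)→(12,3.5)  cross = 9.5·3.5 − 12·5.5 = -32.7500; (r_i+r_j)·cross = 21.5·-32.7500 = -704.1250
edge 3: (12,3.5)→(14,3)  cross = 12·3 − 14·3.5 = -13.0000; (r_i+r_j)·cross = 26·-13.0000 = -338.0000
edge 4: (14,3)→(20,4)  cross = 14·4 − 20·3 = -4.0000; (r_i+r_j)·cross = 34·-4.0000 = -136.0000
edge 5: (20,4)→(17,12.5)  cross = 20·12.5 − 17·4 = 182.0000; (r_i+r_j)·cross = 37·182.0000 = 6734.0000
edge 6: (17,12.5)→(6,38.5)  cross = 17·38.5 − 6·12.5 = 579.5000; (r_i+r_j)·cross = 23·579.5000 = 13328.5000
edge 7: (6,38.5)→(4.5,39)  cross = 6·39 − 4.5·38.5 = 60.7500; (r_i+r_j)·cross = 10.5·60.7500 = 637.8750
edge 8: (4.5,39)→(1.5,21)  cross = 4.5·21 − 1.5·39 = 36.0000; (r_i+r_j)·cross = 6·36.0000 = 216.0000
Σcross = 665.7500 → A = |Σcross|/2 = 332.8750 mm²
Σ(r_i+r_j)·cross = 18289.2500 → first moment M = |Σ|/6 = 3048.2083
R_c = M/A = 3048.2083/332.8750 = 9.1572 mm
θ = 225° = 3.926991 rad
V = θ·R_c·A = 3.926991·9.1572·332.8750 = 11970.286 mm³

Volume = 11970.286 mm³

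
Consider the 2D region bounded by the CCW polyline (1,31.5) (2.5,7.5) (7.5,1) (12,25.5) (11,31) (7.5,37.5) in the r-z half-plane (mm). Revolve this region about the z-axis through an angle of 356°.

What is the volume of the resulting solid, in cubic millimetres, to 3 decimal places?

Profile (r,z), 6 vertices: (1,31.5) (2.5,7.5) (7.5,1) (12,25.5) (11,31) (7.5,37.5)
edge 0: (1,31.5)→(2.5,7.5)  cross = 1·7.5 − 2.5·31.5 = -71.2500; (r_i+r_j)·cross = 3.5·-71.2500 = -249.3750
edge 1: (2.5,7.5)→(7.5,1)  cross = 2.5·1 − 7.5·7.5 = -53.7500; (r_i+r_j)·cross = 10·-53.7500 = -537.5000
edge 2: (7.5,1)→(12,25.5)  cross = 7.5·25.5 − 12·1 = 179.2500; (r_i+r_j)·cross = 19.5·179.2500 = 3495.3750
edge 3: (12,25.5)→(11,31)  cross = 12·31 − 11·25.5 = 91.5000; (r_i+r_j)·cross = 23·91.5000 = 2104.5000
edge 4: (11,31)→(7.5,37.5)  cross = 11·37.5 − 7.5·31 = 180.0000; (r_i+r_j)·cross = 18.5·180.0000 = 3330.0000
edge 5: (7.5,37.5)→(1,31.5)  cross = 7.5·31.5 − 1·37.5 = 198.7500; (r_i+r_j)·cross = 8.5·198.7500 = 1689.3750
Σcross = 524.5000 → A = |Σcross|/2 = 262.2500 mm²
Σ(r_i+r_j)·cross = 9832.3750 → first moment M = |Σ|/6 = 1638.7292
R_c = M/A = 1638.7292/262.2500 = 6.2487 mm
θ = 356° = 6.213372 rad
V = θ·R_c·A = 6.213372·6.2487·262.2500 = 10182.034 mm³

Volume = 10182.034 mm³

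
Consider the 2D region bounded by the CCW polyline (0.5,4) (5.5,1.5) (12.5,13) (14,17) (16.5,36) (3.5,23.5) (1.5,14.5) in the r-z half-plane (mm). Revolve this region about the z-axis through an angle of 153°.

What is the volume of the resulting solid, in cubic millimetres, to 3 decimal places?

Volume = 6122.676 mm³

Profile (r,z), 7 vertices: (0.5,4) (5.5,1.5) (12.5,13) (14,17) (16.5,36) (3.5,23.5) (1.5,14.5)
edge 0: (0.5,4)→(5.5,1.5)  cross = 0.5·1.5 − 5.5·4 = -21.2500; (r_i+r_j)·cross = 6·-21.2500 = -127.5000
edge 1: (5.5,1.5)→(12.5,13)  cross = 5.5·13 − 12.5·1.5 = 52.7500; (r_i+r_j)·cross = 18·52.7500 = 949.5000
edge 2: (12.5,13)→(14,17)  cross = 12.5·17 − 14·13 = 30.5000; (r_i+r_j)·cross = 26.5·30.5000 = 808.2500
edge 3: (14,17)→(16.5,36)  cross = 14·36 − 16.5·17 = 223.5000; (r_i+r_j)·cross = 30.5·223.5000 = 6816.7500
edge 4: (16.5,36)→(3.5,23.5)  cross = 16.5·23.5 − 3.5·36 = 261.7500; (r_i+r_j)·cross = 20·261.7500 = 5235.0000
edge 5: (3.5,23.5)→(1.5,14.5)  cross = 3.5·14.5 − 1.5·23.5 = 15.5000; (r_i+r_j)·cross = 5·15.5000 = 77.5000
edge 6: (1.5,14.5)→(0.5,4)  cross = 1.5·4 − 0.5·14.5 = -1.2500; (r_i+r_j)·cross = 2·-1.2500 = -2.5000
Σcross = 561.5000 → A = |Σcross|/2 = 280.7500 mm²
Σ(r_i+r_j)·cross = 13757.0000 → first moment M = |Σ|/6 = 2292.8333
R_c = M/A = 2292.8333/280.7500 = 8.1668 mm
θ = 153° = 2.670354 rad
V = θ·R_c·A = 2.670354·8.1668·280.7500 = 6122.676 mm³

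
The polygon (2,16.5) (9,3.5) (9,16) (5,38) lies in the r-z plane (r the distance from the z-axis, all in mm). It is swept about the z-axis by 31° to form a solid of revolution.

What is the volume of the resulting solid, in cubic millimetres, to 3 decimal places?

Volume = 377.113 mm³

Profile (r,z), 4 vertices: (2,16.5) (9,3.5) (9,16) (5,38)
edge 0: (2,16.5)→(9,3.5)  cross = 2·3.5 − 9·16.5 = -141.5000; (r_i+r_j)·cross = 11·-141.5000 = -1556.5000
edge 1: (9,3.5)→(9,16)  cross = 9·16 − 9·3.5 = 112.5000; (r_i+r_j)·cross = 18·112.5000 = 2025.0000
edge 2: (9,16)→(5,38)  cross = 9·38 − 5·16 = 262.0000; (r_i+r_j)·cross = 14·262.0000 = 3668.0000
edge 3: (5,38)→(2,16.5)  cross = 5·16.5 − 2·38 = 6.5000; (r_i+r_j)·cross = 7·6.5000 = 45.5000
Σcross = 239.5000 → A = |Σcross|/2 = 119.7500 mm²
Σ(r_i+r_j)·cross = 4182.0000 → first moment M = |Σ|/6 = 697.0000
R_c = M/A = 697.0000/119.7500 = 5.8205 mm
θ = 31° = 0.541052 rad
V = θ·R_c·A = 0.541052·5.8205·119.7500 = 377.113 mm³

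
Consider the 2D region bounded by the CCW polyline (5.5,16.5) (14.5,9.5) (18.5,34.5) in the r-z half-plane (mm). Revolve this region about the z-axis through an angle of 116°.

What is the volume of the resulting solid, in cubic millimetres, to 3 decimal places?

Profile (r,z), 3 vertices: (5.5,16.5) (14.5,9.5) (18.5,34.5)
edge 0: (5.5,16.5)→(14.5,9.5)  cross = 5.5·9.5 − 14.5·16.5 = -187.0000; (r_i+r_j)·cross = 20·-187.0000 = -3740.0000
edge 1: (14.5,9.5)→(18.5,34.5)  cross = 14.5·34.5 − 18.5·9.5 = 324.5000; (r_i+r_j)·cross = 33·324.5000 = 10708.5000
edge 2: (18.5,34.5)→(5.5,16.5)  cross = 18.5·16.5 − 5.5·34.5 = 115.5000; (r_i+r_j)·cross = 24·115.5000 = 2772.0000
Σcross = 253.0000 → A = |Σcross|/2 = 126.5000 mm²
Σ(r_i+r_j)·cross = 9740.5000 → first moment M = |Σ|/6 = 1623.4167
R_c = M/A = 1623.4167/126.5000 = 12.8333 mm
θ = 116° = 2.024582 rad
V = θ·R_c·A = 2.024582·12.8333·126.5000 = 3286.740 mm³

Volume = 3286.740 mm³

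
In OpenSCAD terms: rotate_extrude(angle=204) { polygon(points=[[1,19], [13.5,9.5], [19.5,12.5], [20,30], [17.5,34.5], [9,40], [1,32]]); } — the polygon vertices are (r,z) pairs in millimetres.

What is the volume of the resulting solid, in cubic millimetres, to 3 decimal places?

Volume = 16656.925 mm³

Profile (r,z), 7 vertices: (1,19) (13.5,9.5) (19.5,12.5) (20,30) (17.5,34.5) (9,40) (1,32)
edge 0: (1,19)→(13.5,9.5)  cross = 1·9.5 − 13.5·19 = -247.0000; (r_i+r_j)·cross = 14.5·-247.0000 = -3581.5000
edge 1: (13.5,9.5)→(19.5,12.5)  cross = 13.5·12.5 − 19.5·9.5 = -16.5000; (r_i+r_j)·cross = 33·-16.5000 = -544.5000
edge 2: (19.5,12.5)→(20,30)  cross = 19.5·30 − 20·12.5 = 335.0000; (r_i+r_j)·cross = 39.5·335.0000 = 13232.5000
edge 3: (20,30)→(17.5,34.5)  cross = 20·34.5 − 17.5·30 = 165.0000; (r_i+r_j)·cross = 37.5·165.0000 = 6187.5000
edge 4: (17.5,34.5)→(9,40)  cross = 17.5·40 − 9·34.5 = 389.5000; (r_i+r_j)·cross = 26.5·389.5000 = 10321.7500
edge 5: (9,40)→(1,32)  cross = 9·32 − 1·40 = 248.0000; (r_i+r_j)·cross = 10·248.0000 = 2480.0000
edge 6: (1,32)→(1,19)  cross = 1·19 − 1·32 = -13.0000; (r_i+r_j)·cross = 2·-13.0000 = -26.0000
Σcross = 861.0000 → A = |Σcross|/2 = 430.5000 mm²
Σ(r_i+r_j)·cross = 28069.7500 → first moment M = |Σ|/6 = 4678.2917
R_c = M/A = 4678.2917/430.5000 = 10.8671 mm
θ = 204° = 3.560472 rad
V = θ·R_c·A = 3.560472·10.8671·430.5000 = 16656.925 mm³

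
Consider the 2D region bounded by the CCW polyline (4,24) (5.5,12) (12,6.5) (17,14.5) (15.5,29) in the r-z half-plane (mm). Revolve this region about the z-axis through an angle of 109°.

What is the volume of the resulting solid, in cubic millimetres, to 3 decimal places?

Profile (r,z), 5 vertices: (4,24) (5.5,12) (12,6.5) (17,14.5) (15.5,29)
edge 0: (4,24)→(5.5,12)  cross = 4·12 − 5.5·24 = -84.0000; (r_i+r_j)·cross = 9.5·-84.0000 = -798.0000
edge 1: (5.5,12)→(12,6.5)  cross = 5.5·6.5 − 12·12 = -108.2500; (r_i+r_j)·cross = 17.5·-108.2500 = -1894.3750
edge 2: (12,6.5)→(17,14.5)  cross = 12·14.5 − 17·6.5 = 63.5000; (r_i+r_j)·cross = 29·63.5000 = 1841.5000
edge 3: (17,14.5)→(15.5,29)  cross = 17·29 − 15.5·14.5 = 268.2500; (r_i+r_j)·cross = 32.5·268.2500 = 8718.1250
edge 4: (15.5,29)→(4,24)  cross = 15.5·24 − 4·29 = 256.0000; (r_i+r_j)·cross = 19.5·256.0000 = 4992.0000
Σcross = 395.5000 → A = |Σcross|/2 = 197.7500 mm²
Σ(r_i+r_j)·cross = 12859.2500 → first moment M = |Σ|/6 = 2143.2083
R_c = M/A = 2143.2083/197.7500 = 10.8380 mm
θ = 109° = 1.902409 rad
V = θ·R_c·A = 1.902409·10.8380·197.7500 = 4077.259 mm³

Volume = 4077.259 mm³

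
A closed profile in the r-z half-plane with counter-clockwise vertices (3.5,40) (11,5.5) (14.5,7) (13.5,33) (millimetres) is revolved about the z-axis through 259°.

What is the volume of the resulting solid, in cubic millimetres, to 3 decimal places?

Volume = 8888.242 mm³

Profile (r,z), 4 vertices: (3.5,40) (11,5.5) (14.5,7) (13.5,33)
edge 0: (3.5,40)→(11,5.5)  cross = 3.5·5.5 − 11·40 = -420.7500; (r_i+r_j)·cross = 14.5·-420.7500 = -6100.8750
edge 1: (11,5.5)→(14.5,7)  cross = 11·7 − 14.5·5.5 = -2.7500; (r_i+r_j)·cross = 25.5·-2.7500 = -70.1250
edge 2: (14.5,7)→(13.5,33)  cross = 14.5·33 − 13.5·7 = 384.0000; (r_i+r_j)·cross = 28·384.0000 = 10752.0000
edge 3: (13.5,33)→(3.5,40)  cross = 13.5·40 − 3.5·33 = 424.5000; (r_i+r_j)·cross = 17·424.5000 = 7216.5000
Σcross = 385.0000 → A = |Σcross|/2 = 192.5000 mm²
Σ(r_i+r_j)·cross = 11797.5000 → first moment M = |Σ|/6 = 1966.2500
R_c = M/A = 1966.2500/192.5000 = 10.2143 mm
θ = 259° = 4.520403 rad
V = θ·R_c·A = 4.520403·10.2143·192.5000 = 8888.242 mm³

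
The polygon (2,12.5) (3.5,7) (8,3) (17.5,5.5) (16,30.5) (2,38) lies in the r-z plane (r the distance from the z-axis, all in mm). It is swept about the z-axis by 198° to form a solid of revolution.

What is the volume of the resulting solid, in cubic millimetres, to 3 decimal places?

Profile (r,z), 6 vertices: (2,12.5) (3.5,7) (8,3) (17.5,5.5) (16,30.5) (2,38)
edge 0: (2,12.5)→(3.5,7)  cross = 2·7 − 3.5·12.5 = -29.7500; (r_i+r_j)·cross = 5.5·-29.7500 = -163.6250
edge 1: (3.5,7)→(8,3)  cross = 3.5·3 − 8·7 = -45.5000; (r_i+r_j)·cross = 11.5·-45.5000 = -523.2500
edge 2: (8,3)→(17.5,5.5)  cross = 8·5.5 − 17.5·3 = -8.5000; (r_i+r_j)·cross = 25.5·-8.5000 = -216.7500
edge 3: (17.5,5.5)→(16,30.5)  cross = 17.5·30.5 − 16·5.5 = 445.7500; (r_i+r_j)·cross = 33.5·445.7500 = 14932.6250
edge 4: (16,30.5)→(2,38)  cross = 16·38 − 2·30.5 = 547.0000; (r_i+r_j)·cross = 18·547.0000 = 9846.0000
edge 5: (2,38)→(2,12.5)  cross = 2·12.5 − 2·38 = -51.0000; (r_i+r_j)·cross = 4·-51.0000 = -204.0000
Σcross = 858.0000 → A = |Σcross|/2 = 429.0000 mm²
Σ(r_i+r_j)·cross = 23671.0000 → first moment M = |Σ|/6 = 3945.1667
R_c = M/A = 3945.1667/429.0000 = 9.1962 mm
θ = 198° = 3.455752 rad
V = θ·R_c·A = 3.455752·9.1962·429.0000 = 13633.517 mm³

Volume = 13633.517 mm³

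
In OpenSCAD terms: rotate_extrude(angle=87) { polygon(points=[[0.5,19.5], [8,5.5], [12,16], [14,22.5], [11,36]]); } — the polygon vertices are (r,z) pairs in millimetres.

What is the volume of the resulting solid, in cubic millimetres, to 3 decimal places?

Volume = 2481.536 mm³

Profile (r,z), 5 vertices: (0.5,19.5) (8,5.5) (12,16) (14,22.5) (11,36)
edge 0: (0.5,19.5)→(8,5.5)  cross = 0.5·5.5 − 8·19.5 = -153.2500; (r_i+r_j)·cross = 8.5·-153.2500 = -1302.6250
edge 1: (8,5.5)→(12,16)  cross = 8·16 − 12·5.5 = 62.0000; (r_i+r_j)·cross = 20·62.0000 = 1240.0000
edge 2: (12,16)→(14,22.5)  cross = 12·22.5 − 14·16 = 46.0000; (r_i+r_j)·cross = 26·46.0000 = 1196.0000
edge 3: (14,22.5)→(11,36)  cross = 14·36 − 11·22.5 = 256.5000; (r_i+r_j)·cross = 25·256.5000 = 6412.5000
edge 4: (11,36)→(0.5,19.5)  cross = 11·19.5 − 0.5·36 = 196.5000; (r_i+r_j)·cross = 11.5·196.5000 = 2259.7500
Σcross = 407.7500 → A = |Σcross|/2 = 203.8750 mm²
Σ(r_i+r_j)·cross = 9805.6250 → first moment M = |Σ|/6 = 1634.2708
R_c = M/A = 1634.2708/203.8750 = 8.0160 mm
θ = 87° = 1.518436 rad
V = θ·R_c·A = 1.518436·8.0160·203.8750 = 2481.536 mm³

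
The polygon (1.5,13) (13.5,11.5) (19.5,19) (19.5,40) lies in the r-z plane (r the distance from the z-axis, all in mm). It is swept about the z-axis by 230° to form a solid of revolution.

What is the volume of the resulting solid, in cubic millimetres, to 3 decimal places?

Profile (r,z), 4 vertices: (1.5,13) (13.5,11.5) (19.5,19) (19.5,40)
edge 0: (1.5,13)→(13.5,11.5)  cross = 1.5·11.5 − 13.5·13 = -158.2500; (r_i+r_j)·cross = 15·-158.2500 = -2373.7500
edge 1: (13.5,11.5)→(19.5,19)  cross = 13.5·19 − 19.5·11.5 = 32.2500; (r_i+r_j)·cross = 33·32.2500 = 1064.2500
edge 2: (19.5,19)→(19.5,40)  cross = 19.5·40 − 19.5·19 = 409.5000; (r_i+r_j)·cross = 39·409.5000 = 15970.5000
edge 3: (19.5,40)→(1.5,13)  cross = 19.5·13 − 1.5·40 = 193.5000; (r_i+r_j)·cross = 21·193.5000 = 4063.5000
Σcross = 477.0000 → A = |Σcross|/2 = 238.5000 mm²
Σ(r_i+r_j)·cross = 18724.5000 → first moment M = |Σ|/6 = 3120.7500
R_c = M/A = 3120.7500/238.5000 = 13.0849 mm
θ = 230° = 4.014257 rad
V = θ·R_c·A = 4.014257·13.0849·238.5000 = 12527.493 mm³

Volume = 12527.493 mm³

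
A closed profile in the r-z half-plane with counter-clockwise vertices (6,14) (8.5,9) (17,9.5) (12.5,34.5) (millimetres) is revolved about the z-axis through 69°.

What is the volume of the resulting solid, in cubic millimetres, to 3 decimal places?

Profile (r,z), 4 vertices: (6,14) (8.5,9) (17,9.5) (12.5,34.5)
edge 0: (6,14)→(8.5,9)  cross = 6·9 − 8.5·14 = -65.0000; (r_i+r_j)·cross = 14.5·-65.0000 = -942.5000
edge 1: (8.5,9)→(17,9.5)  cross = 8.5·9.5 − 17·9 = -72.2500; (r_i+r_j)·cross = 25.5·-72.2500 = -1842.3750
edge 2: (17,9.5)→(12.5,34.5)  cross = 17·34.5 − 12.5·9.5 = 467.7500; (r_i+r_j)·cross = 29.5·467.7500 = 13798.6250
edge 3: (12.5,34.5)→(6,14)  cross = 12.5·14 − 6·34.5 = -32.0000; (r_i+r_j)·cross = 18.5·-32.0000 = -592.0000
Σcross = 298.5000 → A = |Σcross|/2 = 149.2500 mm²
Σ(r_i+r_j)·cross = 10421.7500 → first moment M = |Σ|/6 = 1736.9583
R_c = M/A = 1736.9583/149.2500 = 11.6379 mm
θ = 69° = 1.204277 rad
V = θ·R_c·A = 1.204277·11.6379·149.2500 = 2091.779 mm³

Volume = 2091.779 mm³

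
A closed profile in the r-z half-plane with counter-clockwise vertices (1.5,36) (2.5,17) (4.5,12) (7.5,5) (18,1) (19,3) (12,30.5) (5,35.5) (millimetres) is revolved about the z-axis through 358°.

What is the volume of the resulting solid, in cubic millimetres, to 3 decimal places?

Profile (r,z), 8 vertices: (1.5,36) (2.5,17) (4.5,12) (7.5,5) (18,1) (19,3) (12,30.5) (5,35.5)
edge 0: (1.5,36)→(2.5,17)  cross = 1.5·17 − 2.5·36 = -64.5000; (r_i+r_j)·cross = 4·-64.5000 = -258.0000
edge 1: (2.5,17)→(4.5,12)  cross = 2.5·12 − 4.5·17 = -46.5000; (r_i+r_j)·cross = 7·-46.5000 = -325.5000
edge 2: (4.5,12)→(7.5,5)  cross = 4.5·5 − 7.5·12 = -67.5000; (r_i+r_j)·cross = 12·-67.5000 = -810.0000
edge 3: (7.5,5)→(18,1)  cross = 7.5·1 − 18·5 = -82.5000; (r_i+r_j)·cross = 25.5·-82.5000 = -2103.7500
edge 4: (18,1)→(19,3)  cross = 18·3 − 19·1 = 35.0000; (r_i+r_j)·cross = 37·35.0000 = 1295.0000
edge 5: (19,3)→(12,30.5)  cross = 19·30.5 − 12·3 = 543.5000; (r_i+r_j)·cross = 31·543.5000 = 16848.5000
edge 6: (12,30.5)→(5,35.5)  cross = 12·35.5 − 5·30.5 = 273.5000; (r_i+r_j)·cross = 17·273.5000 = 4649.5000
edge 7: (5,35.5)→(1.5,36)  cross = 5·36 − 1.5·35.5 = 126.7500; (r_i+r_j)·cross = 6.5·126.7500 = 823.8750
Σcross = 717.7500 → A = |Σcross|/2 = 358.8750 mm²
Σ(r_i+r_j)·cross = 20119.6250 → first moment M = |Σ|/6 = 3353.2708
R_c = M/A = 3353.2708/358.8750 = 9.3438 mm
θ = 358° = 6.248279 rad
V = θ·R_c·A = 6.248279·9.3438·358.8750 = 20952.171 mm³

Volume = 20952.171 mm³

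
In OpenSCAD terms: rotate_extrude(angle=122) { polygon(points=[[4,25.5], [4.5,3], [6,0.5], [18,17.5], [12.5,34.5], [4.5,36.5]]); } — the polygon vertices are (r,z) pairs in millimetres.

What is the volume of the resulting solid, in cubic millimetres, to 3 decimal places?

Profile (r,z), 6 vertices: (4,25.5) (4.5,3) (6,0.5) (18,17.5) (12.5,34.5) (4.5,36.5)
edge 0: (4,25.5)→(4.5,3)  cross = 4·3 − 4.5·25.5 = -102.7500; (r_i+r_j)·cross = 8.5·-102.7500 = -873.3750
edge 1: (4.5,3)→(6,0.5)  cross = 4.5·0.5 − 6·3 = -15.7500; (r_i+r_j)·cross = 10.5·-15.7500 = -165.3750
edge 2: (6,0.5)→(18,17.5)  cross = 6·17.5 − 18·0.5 = 96.0000; (r_i+r_j)·cross = 24·96.0000 = 2304.0000
edge 3: (18,17.5)→(12.5,34.5)  cross = 18·34.5 − 12.5·17.5 = 402.2500; (r_i+r_j)·cross = 30.5·402.2500 = 12268.6250
edge 4: (12.5,34.5)→(4.5,36.5)  cross = 12.5·36.5 − 4.5·34.5 = 301.0000; (r_i+r_j)·cross = 17·301.0000 = 5117.0000
edge 5: (4.5,36.5)→(4,25.5)  cross = 4.5·25.5 − 4·36.5 = -31.2500; (r_i+r_j)·cross = 8.5·-31.2500 = -265.6250
Σcross = 649.5000 → A = |Σcross|/2 = 324.7500 mm²
Σ(r_i+r_j)·cross = 18385.2500 → first moment M = |Σ|/6 = 3064.2083
R_c = M/A = 3064.2083/324.7500 = 9.4356 mm
θ = 122° = 2.129302 rad
V = θ·R_c·A = 2.129302·9.4356·324.7500 = 6524.624 mm³

Volume = 6524.624 mm³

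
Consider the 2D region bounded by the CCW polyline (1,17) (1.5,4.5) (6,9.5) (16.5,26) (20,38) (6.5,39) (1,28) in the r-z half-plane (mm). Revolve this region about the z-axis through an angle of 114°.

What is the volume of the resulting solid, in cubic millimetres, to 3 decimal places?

Profile (r,z), 7 vertices: (1,17) (1.5,4.5) (6,9.5) (16.5,26) (20,38) (6.5,39) (1,28)
edge 0: (1,17)→(1.5,4.5)  cross = 1·4.5 − 1.5·17 = -21.0000; (r_i+r_j)·cross = 2.5·-21.0000 = -52.5000
edge 1: (1.5,4.5)→(6,9.5)  cross = 1.5·9.5 − 6·4.5 = -12.7500; (r_i+r_j)·cross = 7.5·-12.7500 = -95.6250
edge 2: (6,9.5)→(16.5,26)  cross = 6·26 − 16.5·9.5 = -0.7500; (r_i+r_j)·cross = 22.5·-0.7500 = -16.8750
edge 3: (16.5,26)→(20,38)  cross = 16.5·38 − 20·26 = 107.0000; (r_i+r_j)·cross = 36.5·107.0000 = 3905.5000
edge 4: (20,38)→(6.5,39)  cross = 20·39 − 6.5·38 = 533.0000; (r_i+r_j)·cross = 26.5·533.0000 = 14124.5000
edge 5: (6.5,39)→(1,28)  cross = 6.5·28 − 1·39 = 143.0000; (r_i+r_j)·cross = 7.5·143.0000 = 1072.5000
edge 6: (1,28)→(1,17)  cross = 1·17 − 1·28 = -11.0000; (r_i+r_j)·cross = 2·-11.0000 = -22.0000
Σcross = 737.5000 → A = |Σcross|/2 = 368.7500 mm²
Σ(r_i+r_j)·cross = 18915.5000 → first moment M = |Σ|/6 = 3152.5833
R_c = M/A = 3152.5833/368.7500 = 8.5494 mm
θ = 114° = 1.989675 rad
V = θ·R_c·A = 1.989675·8.5494·368.7500 = 6272.617 mm³

Volume = 6272.617 mm³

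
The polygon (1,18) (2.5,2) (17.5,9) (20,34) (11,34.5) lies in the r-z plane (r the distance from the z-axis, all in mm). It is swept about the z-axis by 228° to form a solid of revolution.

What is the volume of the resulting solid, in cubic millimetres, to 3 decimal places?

Profile (r,z), 5 vertices: (1,18) (2.5,2) (17.5,9) (20,34) (11,34.5)
edge 0: (1,18)→(2.5,2)  cross = 1·2 − 2.5·18 = -43.0000; (r_i+r_j)·cross = 3.5·-43.0000 = -150.5000
edge 1: (2.5,2)→(17.5,9)  cross = 2.5·9 − 17.5·2 = -12.5000; (r_i+r_j)·cross = 20·-12.5000 = -250.0000
edge 2: (17.5,9)→(20,34)  cross = 17.5·34 − 20·9 = 415.0000; (r_i+r_j)·cross = 37.5·415.0000 = 15562.5000
edge 3: (20,34)→(11,34.5)  cross = 20·34.5 − 11·34 = 316.0000; (r_i+r_j)·cross = 31·316.0000 = 9796.0000
edge 4: (11,34.5)→(1,18)  cross = 11·18 − 1·34.5 = 163.5000; (r_i+r_j)·cross = 12·163.5000 = 1962.0000
Σcross = 839.0000 → A = |Σcross|/2 = 419.5000 mm²
Σ(r_i+r_j)·cross = 26920.0000 → first moment M = |Σ|/6 = 4486.6667
R_c = M/A = 4486.6667/419.5000 = 10.6953 mm
θ = 228° = 3.979351 rad
V = θ·R_c·A = 3.979351·10.6953·419.5000 = 17854.020 mm³

Volume = 17854.020 mm³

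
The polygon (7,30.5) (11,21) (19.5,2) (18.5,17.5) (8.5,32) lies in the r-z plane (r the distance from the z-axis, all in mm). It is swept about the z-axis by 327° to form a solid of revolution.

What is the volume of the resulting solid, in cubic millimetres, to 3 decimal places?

Profile (r,z), 5 vertices: (7,30.5) (11,21) (19.5,2) (18.5,17.5) (8.5,32)
edge 0: (7,30.5)→(11,21)  cross = 7·21 − 11·30.5 = -188.5000; (r_i+r_j)·cross = 18·-188.5000 = -3393.0000
edge 1: (11,21)→(19.5,2)  cross = 11·2 − 19.5·21 = -387.5000; (r_i+r_j)·cross = 30.5·-387.5000 = -11818.7500
edge 2: (19.5,2)→(18.5,17.5)  cross = 19.5·17.5 − 18.5·2 = 304.2500; (r_i+r_j)·cross = 38·304.2500 = 11561.5000
edge 3: (18.5,17.5)→(8.5,32)  cross = 18.5·32 − 8.5·17.5 = 443.2500; (r_i+r_j)·cross = 27·443.2500 = 11967.7500
edge 4: (8.5,32)→(7,30.5)  cross = 8.5·30.5 − 7·32 = 35.2500; (r_i+r_j)·cross = 15.5·35.2500 = 546.3750
Σcross = 206.7500 → A = |Σcross|/2 = 103.3750 mm²
Σ(r_i+r_j)·cross = 8863.8750 → first moment M = |Σ|/6 = 1477.3125
R_c = M/A = 1477.3125/103.3750 = 14.2908 mm
θ = 327° = 5.707227 rad
V = θ·R_c·A = 5.707227·14.2908·103.3750 = 8431.357 mm³

Volume = 8431.357 mm³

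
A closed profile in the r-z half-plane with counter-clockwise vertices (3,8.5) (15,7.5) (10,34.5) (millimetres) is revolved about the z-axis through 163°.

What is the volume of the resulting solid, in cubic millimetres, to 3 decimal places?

Volume = 4235.088 mm³

Profile (r,z), 3 vertices: (3,8.5) (15,7.5) (10,34.5)
edge 0: (3,8.5)→(15,7.5)  cross = 3·7.5 − 15·8.5 = -105.0000; (r_i+r_j)·cross = 18·-105.0000 = -1890.0000
edge 1: (15,7.5)→(10,34.5)  cross = 15·34.5 − 10·7.5 = 442.5000; (r_i+r_j)·cross = 25·442.5000 = 11062.5000
edge 2: (10,34.5)→(3,8.5)  cross = 10·8.5 − 3·34.5 = -18.5000; (r_i+r_j)·cross = 13·-18.5000 = -240.5000
Σcross = 319.0000 → A = |Σcross|/2 = 159.5000 mm²
Σ(r_i+r_j)·cross = 8932.0000 → first moment M = |Σ|/6 = 1488.6667
R_c = M/A = 1488.6667/159.5000 = 9.3333 mm
θ = 163° = 2.844887 rad
V = θ·R_c·A = 2.844887·9.3333·159.5000 = 4235.088 mm³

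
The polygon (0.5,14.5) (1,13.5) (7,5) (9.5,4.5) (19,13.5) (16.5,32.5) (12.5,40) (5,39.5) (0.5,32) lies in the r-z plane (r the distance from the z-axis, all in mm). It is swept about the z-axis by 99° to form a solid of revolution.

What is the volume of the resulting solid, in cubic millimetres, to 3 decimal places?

Volume = 7920.115 mm³

Profile (r,z), 9 vertices: (0.5,14.5) (1,13.5) (7,5) (9.5,4.5) (19,13.5) (16.5,32.5) (12.5,40) (5,39.5) (0.5,32)
edge 0: (0.5,14.5)→(1,13.5)  cross = 0.5·13.5 − 1·14.5 = -7.7500; (r_i+r_j)·cross = 1.5·-7.7500 = -11.6250
edge 1: (1,13.5)→(7,5)  cross = 1·5 − 7·13.5 = -89.5000; (r_i+r_j)·cross = 8·-89.5000 = -716.0000
edge 2: (7,5)→(9.5,4.5)  cross = 7·4.5 − 9.5·5 = -16.0000; (r_i+r_j)·cross = 16.5·-16.0000 = -264.0000
edge 3: (9.5,4.5)→(19,13.5)  cross = 9.5·13.5 − 19·4.5 = 42.7500; (r_i+r_j)·cross = 28.5·42.7500 = 1218.3750
edge 4: (19,13.5)→(16.5,32.5)  cross = 19·32.5 − 16.5·13.5 = 394.7500; (r_i+r_j)·cross = 35.5·394.7500 = 14013.6250
edge 5: (16.5,32.5)→(12.5,40)  cross = 16.5·40 − 12.5·32.5 = 253.7500; (r_i+r_j)·cross = 29·253.7500 = 7358.7500
edge 6: (12.5,40)→(5,39.5)  cross = 12.5·39.5 − 5·40 = 293.7500; (r_i+r_j)·cross = 17.5·293.7500 = 5140.6250
edge 7: (5,39.5)→(0.5,32)  cross = 5·32 − 0.5·39.5 = 140.2500; (r_i+r_j)·cross = 5.5·140.2500 = 771.3750
edge 8: (0.5,32)→(0.5,14.5)  cross = 0.5·14.5 − 0.5·32 = -8.7500; (r_i+r_j)·cross = 1·-8.7500 = -8.7500
Σcross = 1003.2500 → A = |Σcross|/2 = 501.6250 mm²
Σ(r_i+r_j)·cross = 27502.3750 → first moment M = |Σ|/6 = 4583.7292
R_c = M/A = 4583.7292/501.6250 = 9.1378 mm
θ = 99° = 1.727876 rad
V = θ·R_c·A = 1.727876·9.1378·501.6250 = 7920.115 mm³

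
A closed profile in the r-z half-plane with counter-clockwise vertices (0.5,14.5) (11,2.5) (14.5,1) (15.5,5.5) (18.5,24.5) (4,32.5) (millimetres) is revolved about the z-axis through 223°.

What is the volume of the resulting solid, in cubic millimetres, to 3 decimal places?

Profile (r,z), 6 vertices: (0.5,14.5) (11,2.5) (14.5,1) (15.5,5.5) (18.5,24.5) (4,32.5)
edge 0: (0.5,14.5)→(11,2.5)  cross = 0.5·2.5 − 11·14.5 = -158.2500; (r_i+r_j)·cross = 11.5·-158.2500 = -1819.8750
edge 1: (11,2.5)→(14.5,1)  cross = 11·1 − 14.5·2.5 = -25.2500; (r_i+r_j)·cross = 25.5·-25.2500 = -643.8750
edge 2: (14.5,1)→(15.5,5.5)  cross = 14.5·5.5 − 15.5·1 = 64.2500; (r_i+r_j)·cross = 30·64.2500 = 1927.5000
edge 3: (15.5,5.5)→(18.5,24.5)  cross = 15.5·24.5 − 18.5·5.5 = 278.0000; (r_i+r_j)·cross = 34·278.0000 = 9452.0000
edge 4: (18.5,24.5)→(4,32.5)  cross = 18.5·32.5 − 4·24.5 = 503.2500; (r_i+r_j)·cross = 22.5·503.2500 = 11323.1250
edge 5: (4,32.5)→(0.5,14.5)  cross = 4·14.5 − 0.5·32.5 = 41.7500; (r_i+r_j)·cross = 4.5·41.7500 = 187.8750
Σcross = 703.7500 → A = |Σcross|/2 = 351.8750 mm²
Σ(r_i+r_j)·cross = 20426.7500 → first moment M = |Σ|/6 = 3404.4583
R_c = M/A = 3404.4583/351.8750 = 9.6752 mm
θ = 223° = 3.892084 rad
V = θ·R_c·A = 3.892084·9.6752·351.8750 = 13250.439 mm³

Volume = 13250.439 mm³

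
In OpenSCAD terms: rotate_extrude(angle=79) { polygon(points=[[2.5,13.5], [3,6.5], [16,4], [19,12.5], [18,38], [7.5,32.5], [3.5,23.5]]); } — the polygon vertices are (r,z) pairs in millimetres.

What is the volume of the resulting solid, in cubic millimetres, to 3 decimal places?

Volume = 6690.935 mm³

Profile (r,z), 7 vertices: (2.5,13.5) (3,6.5) (16,4) (19,12.5) (18,38) (7.5,32.5) (3.5,23.5)
edge 0: (2.5,13.5)→(3,6.5)  cross = 2.5·6.5 − 3·13.5 = -24.2500; (r_i+r_j)·cross = 5.5·-24.2500 = -133.3750
edge 1: (3,6.5)→(16,4)  cross = 3·4 − 16·6.5 = -92.0000; (r_i+r_j)·cross = 19·-92.0000 = -1748.0000
edge 2: (16,4)→(19,12.5)  cross = 16·12.5 − 19·4 = 124.0000; (r_i+r_j)·cross = 35·124.0000 = 4340.0000
edge 3: (19,12.5)→(18,38)  cross = 19·38 − 18·12.5 = 497.0000; (r_i+r_j)·cross = 37·497.0000 = 18389.0000
edge 4: (18,38)→(7.5,32.5)  cross = 18·32.5 − 7.5·38 = 300.0000; (r_i+r_j)·cross = 25.5·300.0000 = 7650.0000
edge 5: (7.5,32.5)→(3.5,23.5)  cross = 7.5·23.5 − 3.5·32.5 = 62.5000; (r_i+r_j)·cross = 11·62.5000 = 687.5000
edge 6: (3.5,23.5)→(2.5,13.5)  cross = 3.5·13.5 − 2.5·23.5 = -11.5000; (r_i+r_j)·cross = 6·-11.5000 = -69.0000
Σcross = 855.7500 → A = |Σcross|/2 = 427.8750 mm²
Σ(r_i+r_j)·cross = 29116.1250 → first moment M = |Σ|/6 = 4852.6875
R_c = M/A = 4852.6875/427.8750 = 11.3414 mm
θ = 79° = 1.378810 rad
V = θ·R_c·A = 1.378810·11.3414·427.8750 = 6690.935 mm³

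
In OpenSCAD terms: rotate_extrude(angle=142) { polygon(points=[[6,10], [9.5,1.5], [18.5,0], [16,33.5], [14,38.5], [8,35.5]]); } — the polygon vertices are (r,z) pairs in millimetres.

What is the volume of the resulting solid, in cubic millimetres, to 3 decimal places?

Volume = 10730.247 mm³

Profile (r,z), 6 vertices: (6,10) (9.5,1.5) (18.5,0) (16,33.5) (14,38.5) (8,35.5)
edge 0: (6,10)→(9.5,1.5)  cross = 6·1.5 − 9.5·10 = -86.0000; (r_i+r_j)·cross = 15.5·-86.0000 = -1333.0000
edge 1: (9.5,1.5)→(18.5,0)  cross = 9.5·0 − 18.5·1.5 = -27.7500; (r_i+r_j)·cross = 28·-27.7500 = -777.0000
edge 2: (18.5,0)→(16,33.5)  cross = 18.5·33.5 − 16·0 = 619.7500; (r_i+r_j)·cross = 34.5·619.7500 = 21381.3750
edge 3: (16,33.5)→(14,38.5)  cross = 16·38.5 − 14·33.5 = 147.0000; (r_i+r_j)·cross = 30·147.0000 = 4410.0000
edge 4: (14,38.5)→(8,35.5)  cross = 14·35.5 − 8·38.5 = 189.0000; (r_i+r_j)·cross = 22·189.0000 = 4158.0000
edge 5: (8,35.5)→(6,10)  cross = 8·10 − 6·35.5 = -133.0000; (r_i+r_j)·cross = 14·-133.0000 = -1862.0000
Σcross = 709.0000 → A = |Σcross|/2 = 354.5000 mm²
Σ(r_i+r_j)·cross = 25977.3750 → first moment M = |Σ|/6 = 4329.5625
R_c = M/A = 4329.5625/354.5000 = 12.2132 mm
θ = 142° = 2.478368 rad
V = θ·R_c·A = 2.478368·12.2132·354.5000 = 10730.247 mm³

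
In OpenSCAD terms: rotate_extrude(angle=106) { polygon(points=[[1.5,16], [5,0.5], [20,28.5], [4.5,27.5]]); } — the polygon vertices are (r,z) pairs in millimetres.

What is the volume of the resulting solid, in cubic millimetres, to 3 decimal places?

Profile (r,z), 4 vertices: (1.5,16) (5,0.5) (20,28.5) (4.5,27.5)
edge 0: (1.5,16)→(5,0.5)  cross = 1.5·0.5 − 5·16 = -79.2500; (r_i+r_j)·cross = 6.5·-79.2500 = -515.1250
edge 1: (5,0.5)→(20,28.5)  cross = 5·28.5 − 20·0.5 = 132.5000; (r_i+r_j)·cross = 25·132.5000 = 3312.5000
edge 2: (20,28.5)→(4.5,27.5)  cross = 20·27.5 − 4.5·28.5 = 421.7500; (r_i+r_j)·cross = 24.5·421.7500 = 10332.8750
edge 3: (4.5,27.5)→(1.5,16)  cross = 4.5·16 − 1.5·27.5 = 30.7500; (r_i+r_j)·cross = 6·30.7500 = 184.5000
Σcross = 505.7500 → A = |Σcross|/2 = 252.8750 mm²
Σ(r_i+r_j)·cross = 13314.7500 → first moment M = |Σ|/6 = 2219.1250
R_c = M/A = 2219.1250/252.8750 = 8.7756 mm
θ = 106° = 1.850049 rad
V = θ·R_c·A = 1.850049·8.7756·252.8750 = 4105.490 mm³

Volume = 4105.490 mm³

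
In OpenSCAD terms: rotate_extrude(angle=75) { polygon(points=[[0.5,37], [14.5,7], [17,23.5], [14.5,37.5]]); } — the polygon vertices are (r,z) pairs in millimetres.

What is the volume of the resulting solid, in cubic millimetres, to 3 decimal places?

Profile (r,z), 4 vertices: (0.5,37) (14.5,7) (17,23.5) (14.5,37.5)
edge 0: (0.5,37)→(14.5,7)  cross = 0.5·7 − 14.5·37 = -533.0000; (r_i+r_j)·cross = 15·-533.0000 = -7995.0000
edge 1: (14.5,7)→(17,23.5)  cross = 14.5·23.5 − 17·7 = 221.7500; (r_i+r_j)·cross = 31.5·221.7500 = 6985.1250
edge 2: (17,23.5)→(14.5,37.5)  cross = 17·37.5 − 14.5·23.5 = 296.7500; (r_i+r_j)·cross = 31.5·296.7500 = 9347.6250
edge 3: (14.5,37.5)→(0.5,37)  cross = 14.5·37 − 0.5·37.5 = 517.7500; (r_i+r_j)·cross = 15·517.7500 = 7766.2500
Σcross = 503.2500 → A = |Σcross|/2 = 251.6250 mm²
Σ(r_i+r_j)·cross = 16104.0000 → first moment M = |Σ|/6 = 2684.0000
R_c = M/A = 2684.0000/251.6250 = 10.6667 mm
θ = 75° = 1.308997 rad
V = θ·R_c·A = 1.308997·10.6667·251.6250 = 3513.348 mm³

Volume = 3513.348 mm³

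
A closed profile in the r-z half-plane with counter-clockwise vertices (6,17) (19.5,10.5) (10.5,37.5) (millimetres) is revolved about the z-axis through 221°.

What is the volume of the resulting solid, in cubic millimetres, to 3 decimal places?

Volume = 7081.778 mm³

Profile (r,z), 3 vertices: (6,17) (19.5,10.5) (10.5,37.5)
edge 0: (6,17)→(19.5,10.5)  cross = 6·10.5 − 19.5·17 = -268.5000; (r_i+r_j)·cross = 25.5·-268.5000 = -6846.7500
edge 1: (19.5,10.5)→(10.5,37.5)  cross = 19.5·37.5 − 10.5·10.5 = 621.0000; (r_i+r_j)·cross = 30·621.0000 = 18630.0000
edge 2: (10.5,37.5)→(6,17)  cross = 10.5·17 − 6·37.5 = -46.5000; (r_i+r_j)·cross = 16.5·-46.5000 = -767.2500
Σcross = 306.0000 → A = |Σcross|/2 = 153.0000 mm²
Σ(r_i+r_j)·cross = 11016.0000 → first moment M = |Σ|/6 = 1836.0000
R_c = M/A = 1836.0000/153.0000 = 12.0000 mm
θ = 221° = 3.857178 rad
V = θ·R_c·A = 3.857178·12.0000·153.0000 = 7081.778 mm³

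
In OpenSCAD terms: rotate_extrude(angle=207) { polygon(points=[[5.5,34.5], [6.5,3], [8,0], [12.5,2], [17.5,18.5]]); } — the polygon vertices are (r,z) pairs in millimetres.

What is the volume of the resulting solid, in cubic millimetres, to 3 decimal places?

Profile (r,z), 5 vertices: (5.5,34.5) (6.5,3) (8,0) (12.5,2) (17.5,18.5)
edge 0: (5.5,34.5)→(6.5,3)  cross = 5.5·3 − 6.5·34.5 = -207.7500; (r_i+r_j)·cross = 12·-207.7500 = -2493.0000
edge 1: (6.5,3)→(8,0)  cross = 6.5·0 − 8·3 = -24.0000; (r_i+r_j)·cross = 14.5·-24.0000 = -348.0000
edge 2: (8,0)→(12.5,2)  cross = 8·2 − 12.5·0 = 16.0000; (r_i+r_j)·cross = 20.5·16.0000 = 328.0000
edge 3: (12.5,2)→(17.5,18.5)  cross = 12.5·18.5 − 17.5·2 = 196.2500; (r_i+r_j)·cross = 30·196.2500 = 5887.5000
edge 4: (17.5,18.5)→(5.5,34.5)  cross = 17.5·34.5 − 5.5·18.5 = 502.0000; (r_i+r_j)·cross = 23·502.0000 = 11546.0000
Σcross = 482.5000 → A = |Σcross|/2 = 241.2500 mm²
Σ(r_i+r_j)·cross = 14920.5000 → first moment M = |Σ|/6 = 2486.7500
R_c = M/A = 2486.7500/241.2500 = 10.3078 mm
θ = 207° = 3.612832 rad
V = θ·R_c·A = 3.612832·10.3078·241.2500 = 8984.209 mm³

Volume = 8984.209 mm³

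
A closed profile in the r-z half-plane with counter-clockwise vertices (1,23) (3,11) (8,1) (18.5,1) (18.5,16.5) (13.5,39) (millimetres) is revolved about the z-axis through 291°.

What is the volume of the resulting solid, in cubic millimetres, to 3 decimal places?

Profile (r,z), 6 vertices: (1,23) (3,11) (8,1) (18.5,1) (18.5,16.5) (13.5,39)
edge 0: (1,23)→(3,11)  cross = 1·11 − 3·23 = -58.0000; (r_i+r_j)·cross = 4·-58.0000 = -232.0000
edge 1: (3,11)→(8,1)  cross = 3·1 − 8·11 = -85.0000; (r_i+r_j)·cross = 11·-85.0000 = -935.0000
edge 2: (8,1)→(18.5,1)  cross = 8·1 − 18.5·1 = -10.5000; (r_i+r_j)·cross = 26.5·-10.5000 = -278.2500
edge 3: (18.5,1)→(18.5,16.5)  cross = 18.5·16.5 − 18.5·1 = 286.7500; (r_i+r_j)·cross = 37·286.7500 = 10609.7500
edge 4: (18.5,16.5)→(13.5,39)  cross = 18.5·39 − 13.5·16.5 = 498.7500; (r_i+r_j)·cross = 32·498.7500 = 15960.0000
edge 5: (13.5,39)→(1,23)  cross = 13.5·23 − 1·39 = 271.5000; (r_i+r_j)·cross = 14.5·271.5000 = 3936.7500
Σcross = 903.5000 → A = |Σcross|/2 = 451.7500 mm²
Σ(r_i+r_j)·cross = 29061.2500 → first moment M = |Σ|/6 = 4843.5417
R_c = M/A = 4843.5417/451.7500 = 10.7217 mm
θ = 291° = 5.078908 rad
V = θ·R_c·A = 5.078908·10.7217·451.7500 = 24599.903 mm³

Volume = 24599.903 mm³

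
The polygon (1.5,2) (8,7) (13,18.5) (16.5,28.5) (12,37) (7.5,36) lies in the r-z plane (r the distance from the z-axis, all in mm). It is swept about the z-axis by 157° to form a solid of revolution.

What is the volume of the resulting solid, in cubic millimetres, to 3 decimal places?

Volume = 6112.228 mm³

Profile (r,z), 6 vertices: (1.5,2) (8,7) (13,18.5) (16.5,28.5) (12,37) (7.5,36)
edge 0: (1.5,2)→(8,7)  cross = 1.5·7 − 8·2 = -5.5000; (r_i+r_j)·cross = 9.5·-5.5000 = -52.2500
edge 1: (8,7)→(13,18.5)  cross = 8·18.5 − 13·7 = 57.0000; (r_i+r_j)·cross = 21·57.0000 = 1197.0000
edge 2: (13,18.5)→(16.5,28.5)  cross = 13·28.5 − 16.5·18.5 = 65.2500; (r_i+r_j)·cross = 29.5·65.2500 = 1924.8750
edge 3: (16.5,28.5)→(12,37)  cross = 16.5·37 − 12·28.5 = 268.5000; (r_i+r_j)·cross = 28.5·268.5000 = 7652.2500
edge 4: (12,37)→(7.5,36)  cross = 12·36 − 7.5·37 = 154.5000; (r_i+r_j)·cross = 19.5·154.5000 = 3012.7500
edge 5: (7.5,36)→(1.5,2)  cross = 7.5·2 − 1.5·36 = -39.0000; (r_i+r_j)·cross = 9·-39.0000 = -351.0000
Σcross = 500.7500 → A = |Σcross|/2 = 250.3750 mm²
Σ(r_i+r_j)·cross = 13383.6250 → first moment M = |Σ|/6 = 2230.6042
R_c = M/A = 2230.6042/250.3750 = 8.9091 mm
θ = 157° = 2.740167 rad
V = θ·R_c·A = 2.740167·8.9091·250.3750 = 6112.228 mm³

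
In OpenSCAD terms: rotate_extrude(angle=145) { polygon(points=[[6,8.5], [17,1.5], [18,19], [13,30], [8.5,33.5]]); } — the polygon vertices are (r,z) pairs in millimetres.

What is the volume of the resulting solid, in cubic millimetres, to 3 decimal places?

Volume = 7735.748 mm³

Profile (r,z), 5 vertices: (6,8.5) (17,1.5) (18,19) (13,30) (8.5,33.5)
edge 0: (6,8.5)→(17,1.5)  cross = 6·1.5 − 17·8.5 = -135.5000; (r_i+r_j)·cross = 23·-135.5000 = -3116.5000
edge 1: (17,1.5)→(18,19)  cross = 17·19 − 18·1.5 = 296.0000; (r_i+r_j)·cross = 35·296.0000 = 10360.0000
edge 2: (18,19)→(13,30)  cross = 18·30 − 13·19 = 293.0000; (r_i+r_j)·cross = 31·293.0000 = 9083.0000
edge 3: (13,30)→(8.5,33.5)  cross = 13·33.5 − 8.5·30 = 180.5000; (r_i+r_j)·cross = 21.5·180.5000 = 3880.7500
edge 4: (8.5,33.5)→(6,8.5)  cross = 8.5·8.5 − 6·33.5 = -128.7500; (r_i+r_j)·cross = 14.5·-128.7500 = -1866.8750
Σcross = 505.2500 → A = |Σcross|/2 = 252.6250 mm²
Σ(r_i+r_j)·cross = 18340.3750 → first moment M = |Σ|/6 = 3056.7292
R_c = M/A = 3056.7292/252.6250 = 12.0999 mm
θ = 145° = 2.530727 rad
V = θ·R_c·A = 2.530727·12.0999·252.6250 = 7735.748 mm³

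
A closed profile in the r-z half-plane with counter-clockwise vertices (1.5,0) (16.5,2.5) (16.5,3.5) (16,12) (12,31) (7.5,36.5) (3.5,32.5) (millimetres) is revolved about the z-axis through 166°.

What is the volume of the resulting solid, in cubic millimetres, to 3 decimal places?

Volume = 9716.641 mm³

Profile (r,z), 7 vertices: (1.5,0) (16.5,2.5) (16.5,3.5) (16,12) (12,31) (7.5,36.5) (3.5,32.5)
edge 0: (1.5,0)→(16.5,2.5)  cross = 1.5·2.5 − 16.5·0 = 3.7500; (r_i+r_j)·cross = 18·3.7500 = 67.5000
edge 1: (16.5,2.5)→(16.5,3.5)  cross = 16.5·3.5 − 16.5·2.5 = 16.5000; (r_i+r_j)·cross = 33·16.5000 = 544.5000
edge 2: (16.5,3.5)→(16,12)  cross = 16.5·12 − 16·3.5 = 142.0000; (r_i+r_j)·cross = 32.5·142.0000 = 4615.0000
edge 3: (16,12)→(12,31)  cross = 16·31 − 12·12 = 352.0000; (r_i+r_j)·cross = 28·352.0000 = 9856.0000
edge 4: (12,31)→(7.5,36.5)  cross = 12·36.5 − 7.5·31 = 205.5000; (r_i+r_j)·cross = 19.5·205.5000 = 4007.2500
edge 5: (7.5,36.5)→(3.5,32.5)  cross = 7.5·32.5 − 3.5·36.5 = 116.0000; (r_i+r_j)·cross = 11·116.0000 = 1276.0000
edge 6: (3.5,32.5)→(1.5,0)  cross = 3.5·0 − 1.5·32.5 = -48.7500; (r_i+r_j)·cross = 5·-48.7500 = -243.7500
Σcross = 787.0000 → A = |Σcross|/2 = 393.5000 mm²
Σ(r_i+r_j)·cross = 20122.5000 → first moment M = |Σ|/6 = 3353.7500
R_c = M/A = 3353.7500/393.5000 = 8.5229 mm
θ = 166° = 2.897247 rad
V = θ·R_c·A = 2.897247·8.5229·393.5000 = 9716.641 mm³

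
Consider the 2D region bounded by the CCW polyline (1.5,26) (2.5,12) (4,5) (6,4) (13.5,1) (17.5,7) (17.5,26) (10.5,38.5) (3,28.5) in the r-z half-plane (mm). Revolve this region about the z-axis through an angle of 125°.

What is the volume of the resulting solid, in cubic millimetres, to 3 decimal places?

Volume = 9595.675 mm³

Profile (r,z), 9 vertices: (1.5,26) (2.5,12) (4,5) (6,4) (13.5,1) (17.5,7) (17.5,26) (10.5,38.5) (3,28.5)
edge 0: (1.5,26)→(2.5,12)  cross = 1.5·12 − 2.5·26 = -47.0000; (r_i+r_j)·cross = 4·-47.0000 = -188.0000
edge 1: (2.5,12)→(4,5)  cross = 2.5·5 − 4·12 = -35.5000; (r_i+r_j)·cross = 6.5·-35.5000 = -230.7500
edge 2: (4,5)→(6,4)  cross = 4·4 − 6·5 = -14.0000; (r_i+r_j)·cross = 10·-14.0000 = -140.0000
edge 3: (6,4)→(13.5,1)  cross = 6·1 − 13.5·4 = -48.0000; (r_i+r_j)·cross = 19.5·-48.0000 = -936.0000
edge 4: (13.5,1)→(17.5,7)  cross = 13.5·7 − 17.5·1 = 77.0000; (r_i+r_j)·cross = 31·77.0000 = 2387.0000
edge 5: (17.5,7)→(17.5,26)  cross = 17.5·26 − 17.5·7 = 332.5000; (r_i+r_j)·cross = 35·332.5000 = 11637.5000
edge 6: (17.5,26)→(10.5,38.5)  cross = 17.5·38.5 − 10.5·26 = 400.7500; (r_i+r_j)·cross = 28·400.7500 = 11221.0000
edge 7: (10.5,38.5)→(3,28.5)  cross = 10.5·28.5 − 3·38.5 = 183.7500; (r_i+r_j)·cross = 13.5·183.7500 = 2480.6250
edge 8: (3,28.5)→(1.5,26)  cross = 3·26 − 1.5·28.5 = 35.2500; (r_i+r_j)·cross = 4.5·35.2500 = 158.6250
Σcross = 884.7500 → A = |Σcross|/2 = 442.3750 mm²
Σ(r_i+r_j)·cross = 26390.0000 → first moment M = |Σ|/6 = 4398.3333
R_c = M/A = 4398.3333/442.3750 = 9.9425 mm
θ = 125° = 2.181662 rad
V = θ·R_c·A = 2.181662·9.9425·442.3750 = 9595.675 mm³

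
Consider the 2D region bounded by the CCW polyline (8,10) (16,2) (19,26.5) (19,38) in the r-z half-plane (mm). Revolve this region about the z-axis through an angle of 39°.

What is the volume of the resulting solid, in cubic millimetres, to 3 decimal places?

Profile (r,z), 4 vertices: (8,10) (16,2) (19,26.5) (19,38)
edge 0: (8,10)→(16,2)  cross = 8·2 − 16·10 = -144.0000; (r_i+r_j)·cross = 24·-144.0000 = -3456.0000
edge 1: (16,2)→(19,26.5)  cross = 16·26.5 − 19·2 = 386.0000; (r_i+r_j)·cross = 35·386.0000 = 13510.0000
edge 2: (19,26.5)→(19,38)  cross = 19·38 − 19·26.5 = 218.5000; (r_i+r_j)·cross = 38·218.5000 = 8303.0000
edge 3: (19,38)→(8,10)  cross = 19·10 − 8·38 = -114.0000; (r_i+r_j)·cross = 27·-114.0000 = -3078.0000
Σcross = 346.5000 → A = |Σcross|/2 = 173.2500 mm²
Σ(r_i+r_j)·cross = 15279.0000 → first moment M = |Σ|/6 = 2546.5000
R_c = M/A = 2546.5000/173.2500 = 14.6984 mm
θ = 39° = 0.680678 rad
V = θ·R_c·A = 0.680678·14.6984·173.2500 = 1733.348 mm³

Volume = 1733.348 mm³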